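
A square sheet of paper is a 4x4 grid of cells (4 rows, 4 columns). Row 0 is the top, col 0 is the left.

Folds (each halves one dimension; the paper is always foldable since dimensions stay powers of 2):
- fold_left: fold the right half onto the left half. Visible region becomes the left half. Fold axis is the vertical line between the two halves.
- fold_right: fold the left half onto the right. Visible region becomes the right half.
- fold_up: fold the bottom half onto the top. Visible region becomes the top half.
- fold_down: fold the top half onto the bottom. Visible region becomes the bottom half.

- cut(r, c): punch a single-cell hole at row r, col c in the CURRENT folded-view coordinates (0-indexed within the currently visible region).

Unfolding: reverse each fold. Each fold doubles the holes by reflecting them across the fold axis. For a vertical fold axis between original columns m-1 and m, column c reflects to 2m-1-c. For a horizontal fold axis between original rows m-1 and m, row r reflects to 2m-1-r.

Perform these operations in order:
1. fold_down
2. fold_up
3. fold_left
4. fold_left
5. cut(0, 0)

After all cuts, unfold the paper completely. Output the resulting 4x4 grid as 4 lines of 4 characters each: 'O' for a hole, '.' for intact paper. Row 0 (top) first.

Op 1 fold_down: fold axis h@2; visible region now rows[2,4) x cols[0,4) = 2x4
Op 2 fold_up: fold axis h@3; visible region now rows[2,3) x cols[0,4) = 1x4
Op 3 fold_left: fold axis v@2; visible region now rows[2,3) x cols[0,2) = 1x2
Op 4 fold_left: fold axis v@1; visible region now rows[2,3) x cols[0,1) = 1x1
Op 5 cut(0, 0): punch at orig (2,0); cuts so far [(2, 0)]; region rows[2,3) x cols[0,1) = 1x1
Unfold 1 (reflect across v@1): 2 holes -> [(2, 0), (2, 1)]
Unfold 2 (reflect across v@2): 4 holes -> [(2, 0), (2, 1), (2, 2), (2, 3)]
Unfold 3 (reflect across h@3): 8 holes -> [(2, 0), (2, 1), (2, 2), (2, 3), (3, 0), (3, 1), (3, 2), (3, 3)]
Unfold 4 (reflect across h@2): 16 holes -> [(0, 0), (0, 1), (0, 2), (0, 3), (1, 0), (1, 1), (1, 2), (1, 3), (2, 0), (2, 1), (2, 2), (2, 3), (3, 0), (3, 1), (3, 2), (3, 3)]

Answer: OOOO
OOOO
OOOO
OOOO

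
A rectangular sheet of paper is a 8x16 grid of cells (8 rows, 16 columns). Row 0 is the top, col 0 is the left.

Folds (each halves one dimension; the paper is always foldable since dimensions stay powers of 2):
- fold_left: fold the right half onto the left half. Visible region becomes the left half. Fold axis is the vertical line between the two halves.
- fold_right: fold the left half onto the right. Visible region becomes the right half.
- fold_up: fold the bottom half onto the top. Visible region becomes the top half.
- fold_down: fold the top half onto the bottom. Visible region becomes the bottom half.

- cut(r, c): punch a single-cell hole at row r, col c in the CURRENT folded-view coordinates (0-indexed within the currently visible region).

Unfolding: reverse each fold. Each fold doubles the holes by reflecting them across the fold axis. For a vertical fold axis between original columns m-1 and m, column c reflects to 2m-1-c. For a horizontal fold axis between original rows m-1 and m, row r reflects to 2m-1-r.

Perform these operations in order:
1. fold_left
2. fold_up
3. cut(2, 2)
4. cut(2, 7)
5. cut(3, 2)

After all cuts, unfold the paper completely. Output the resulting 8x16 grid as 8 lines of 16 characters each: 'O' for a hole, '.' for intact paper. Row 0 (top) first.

Answer: ................
................
..O....OO....O..
..O..........O..
..O..........O..
..O....OO....O..
................
................

Derivation:
Op 1 fold_left: fold axis v@8; visible region now rows[0,8) x cols[0,8) = 8x8
Op 2 fold_up: fold axis h@4; visible region now rows[0,4) x cols[0,8) = 4x8
Op 3 cut(2, 2): punch at orig (2,2); cuts so far [(2, 2)]; region rows[0,4) x cols[0,8) = 4x8
Op 4 cut(2, 7): punch at orig (2,7); cuts so far [(2, 2), (2, 7)]; region rows[0,4) x cols[0,8) = 4x8
Op 5 cut(3, 2): punch at orig (3,2); cuts so far [(2, 2), (2, 7), (3, 2)]; region rows[0,4) x cols[0,8) = 4x8
Unfold 1 (reflect across h@4): 6 holes -> [(2, 2), (2, 7), (3, 2), (4, 2), (5, 2), (5, 7)]
Unfold 2 (reflect across v@8): 12 holes -> [(2, 2), (2, 7), (2, 8), (2, 13), (3, 2), (3, 13), (4, 2), (4, 13), (5, 2), (5, 7), (5, 8), (5, 13)]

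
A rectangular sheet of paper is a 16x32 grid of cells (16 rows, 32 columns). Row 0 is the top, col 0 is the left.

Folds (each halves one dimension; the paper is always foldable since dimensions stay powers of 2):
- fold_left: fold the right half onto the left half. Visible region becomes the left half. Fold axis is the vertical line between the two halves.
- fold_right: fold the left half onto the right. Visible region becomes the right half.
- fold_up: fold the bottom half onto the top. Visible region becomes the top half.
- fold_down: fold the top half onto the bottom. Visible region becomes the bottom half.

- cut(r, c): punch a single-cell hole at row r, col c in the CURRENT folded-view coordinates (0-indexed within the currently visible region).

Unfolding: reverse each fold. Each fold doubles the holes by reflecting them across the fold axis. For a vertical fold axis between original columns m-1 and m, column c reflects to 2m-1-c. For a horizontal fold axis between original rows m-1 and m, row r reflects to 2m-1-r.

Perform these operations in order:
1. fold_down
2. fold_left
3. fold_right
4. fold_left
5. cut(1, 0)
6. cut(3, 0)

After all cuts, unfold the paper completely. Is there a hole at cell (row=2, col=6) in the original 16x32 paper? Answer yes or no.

Op 1 fold_down: fold axis h@8; visible region now rows[8,16) x cols[0,32) = 8x32
Op 2 fold_left: fold axis v@16; visible region now rows[8,16) x cols[0,16) = 8x16
Op 3 fold_right: fold axis v@8; visible region now rows[8,16) x cols[8,16) = 8x8
Op 4 fold_left: fold axis v@12; visible region now rows[8,16) x cols[8,12) = 8x4
Op 5 cut(1, 0): punch at orig (9,8); cuts so far [(9, 8)]; region rows[8,16) x cols[8,12) = 8x4
Op 6 cut(3, 0): punch at orig (11,8); cuts so far [(9, 8), (11, 8)]; region rows[8,16) x cols[8,12) = 8x4
Unfold 1 (reflect across v@12): 4 holes -> [(9, 8), (9, 15), (11, 8), (11, 15)]
Unfold 2 (reflect across v@8): 8 holes -> [(9, 0), (9, 7), (9, 8), (9, 15), (11, 0), (11, 7), (11, 8), (11, 15)]
Unfold 3 (reflect across v@16): 16 holes -> [(9, 0), (9, 7), (9, 8), (9, 15), (9, 16), (9, 23), (9, 24), (9, 31), (11, 0), (11, 7), (11, 8), (11, 15), (11, 16), (11, 23), (11, 24), (11, 31)]
Unfold 4 (reflect across h@8): 32 holes -> [(4, 0), (4, 7), (4, 8), (4, 15), (4, 16), (4, 23), (4, 24), (4, 31), (6, 0), (6, 7), (6, 8), (6, 15), (6, 16), (6, 23), (6, 24), (6, 31), (9, 0), (9, 7), (9, 8), (9, 15), (9, 16), (9, 23), (9, 24), (9, 31), (11, 0), (11, 7), (11, 8), (11, 15), (11, 16), (11, 23), (11, 24), (11, 31)]
Holes: [(4, 0), (4, 7), (4, 8), (4, 15), (4, 16), (4, 23), (4, 24), (4, 31), (6, 0), (6, 7), (6, 8), (6, 15), (6, 16), (6, 23), (6, 24), (6, 31), (9, 0), (9, 7), (9, 8), (9, 15), (9, 16), (9, 23), (9, 24), (9, 31), (11, 0), (11, 7), (11, 8), (11, 15), (11, 16), (11, 23), (11, 24), (11, 31)]

Answer: no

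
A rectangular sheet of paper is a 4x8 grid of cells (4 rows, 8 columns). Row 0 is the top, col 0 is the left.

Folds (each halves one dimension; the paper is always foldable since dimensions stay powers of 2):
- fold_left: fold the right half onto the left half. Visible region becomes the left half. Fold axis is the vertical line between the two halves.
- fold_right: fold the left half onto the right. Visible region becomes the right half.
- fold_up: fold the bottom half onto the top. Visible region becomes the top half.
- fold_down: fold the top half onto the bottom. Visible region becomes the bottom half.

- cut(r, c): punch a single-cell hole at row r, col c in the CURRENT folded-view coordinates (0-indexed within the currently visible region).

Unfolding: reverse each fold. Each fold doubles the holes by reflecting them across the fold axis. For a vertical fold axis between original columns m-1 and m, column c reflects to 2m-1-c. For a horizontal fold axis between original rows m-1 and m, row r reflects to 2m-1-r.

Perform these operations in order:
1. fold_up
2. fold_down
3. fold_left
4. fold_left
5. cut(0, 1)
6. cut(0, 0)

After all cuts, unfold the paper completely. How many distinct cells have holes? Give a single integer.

Answer: 32

Derivation:
Op 1 fold_up: fold axis h@2; visible region now rows[0,2) x cols[0,8) = 2x8
Op 2 fold_down: fold axis h@1; visible region now rows[1,2) x cols[0,8) = 1x8
Op 3 fold_left: fold axis v@4; visible region now rows[1,2) x cols[0,4) = 1x4
Op 4 fold_left: fold axis v@2; visible region now rows[1,2) x cols[0,2) = 1x2
Op 5 cut(0, 1): punch at orig (1,1); cuts so far [(1, 1)]; region rows[1,2) x cols[0,2) = 1x2
Op 6 cut(0, 0): punch at orig (1,0); cuts so far [(1, 0), (1, 1)]; region rows[1,2) x cols[0,2) = 1x2
Unfold 1 (reflect across v@2): 4 holes -> [(1, 0), (1, 1), (1, 2), (1, 3)]
Unfold 2 (reflect across v@4): 8 holes -> [(1, 0), (1, 1), (1, 2), (1, 3), (1, 4), (1, 5), (1, 6), (1, 7)]
Unfold 3 (reflect across h@1): 16 holes -> [(0, 0), (0, 1), (0, 2), (0, 3), (0, 4), (0, 5), (0, 6), (0, 7), (1, 0), (1, 1), (1, 2), (1, 3), (1, 4), (1, 5), (1, 6), (1, 7)]
Unfold 4 (reflect across h@2): 32 holes -> [(0, 0), (0, 1), (0, 2), (0, 3), (0, 4), (0, 5), (0, 6), (0, 7), (1, 0), (1, 1), (1, 2), (1, 3), (1, 4), (1, 5), (1, 6), (1, 7), (2, 0), (2, 1), (2, 2), (2, 3), (2, 4), (2, 5), (2, 6), (2, 7), (3, 0), (3, 1), (3, 2), (3, 3), (3, 4), (3, 5), (3, 6), (3, 7)]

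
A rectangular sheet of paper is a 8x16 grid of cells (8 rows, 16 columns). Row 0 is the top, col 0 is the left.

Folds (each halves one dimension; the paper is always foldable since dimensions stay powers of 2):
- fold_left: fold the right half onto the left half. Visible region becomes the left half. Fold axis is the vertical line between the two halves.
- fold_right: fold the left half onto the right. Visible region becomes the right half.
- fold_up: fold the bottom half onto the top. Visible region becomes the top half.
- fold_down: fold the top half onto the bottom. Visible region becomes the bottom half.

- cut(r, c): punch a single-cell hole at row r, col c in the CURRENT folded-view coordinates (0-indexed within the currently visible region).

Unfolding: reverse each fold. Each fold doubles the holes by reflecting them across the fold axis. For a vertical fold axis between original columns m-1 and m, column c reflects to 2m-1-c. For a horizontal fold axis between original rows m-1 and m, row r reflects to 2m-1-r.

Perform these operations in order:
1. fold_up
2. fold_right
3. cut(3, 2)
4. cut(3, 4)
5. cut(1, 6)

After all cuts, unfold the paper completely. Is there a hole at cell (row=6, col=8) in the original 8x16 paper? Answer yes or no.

Op 1 fold_up: fold axis h@4; visible region now rows[0,4) x cols[0,16) = 4x16
Op 2 fold_right: fold axis v@8; visible region now rows[0,4) x cols[8,16) = 4x8
Op 3 cut(3, 2): punch at orig (3,10); cuts so far [(3, 10)]; region rows[0,4) x cols[8,16) = 4x8
Op 4 cut(3, 4): punch at orig (3,12); cuts so far [(3, 10), (3, 12)]; region rows[0,4) x cols[8,16) = 4x8
Op 5 cut(1, 6): punch at orig (1,14); cuts so far [(1, 14), (3, 10), (3, 12)]; region rows[0,4) x cols[8,16) = 4x8
Unfold 1 (reflect across v@8): 6 holes -> [(1, 1), (1, 14), (3, 3), (3, 5), (3, 10), (3, 12)]
Unfold 2 (reflect across h@4): 12 holes -> [(1, 1), (1, 14), (3, 3), (3, 5), (3, 10), (3, 12), (4, 3), (4, 5), (4, 10), (4, 12), (6, 1), (6, 14)]
Holes: [(1, 1), (1, 14), (3, 3), (3, 5), (3, 10), (3, 12), (4, 3), (4, 5), (4, 10), (4, 12), (6, 1), (6, 14)]

Answer: no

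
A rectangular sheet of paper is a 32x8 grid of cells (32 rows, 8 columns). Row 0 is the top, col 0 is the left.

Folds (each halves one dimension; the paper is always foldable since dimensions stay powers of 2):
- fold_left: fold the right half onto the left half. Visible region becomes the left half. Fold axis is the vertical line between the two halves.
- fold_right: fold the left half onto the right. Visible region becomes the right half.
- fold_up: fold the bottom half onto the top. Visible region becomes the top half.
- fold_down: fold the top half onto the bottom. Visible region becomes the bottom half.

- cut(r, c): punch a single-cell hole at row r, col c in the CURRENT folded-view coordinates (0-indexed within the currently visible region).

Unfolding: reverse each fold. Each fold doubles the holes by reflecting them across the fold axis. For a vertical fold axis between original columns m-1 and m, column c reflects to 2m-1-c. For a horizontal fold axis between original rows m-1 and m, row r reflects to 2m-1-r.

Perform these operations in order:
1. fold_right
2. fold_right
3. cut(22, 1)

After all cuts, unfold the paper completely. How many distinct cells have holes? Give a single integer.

Op 1 fold_right: fold axis v@4; visible region now rows[0,32) x cols[4,8) = 32x4
Op 2 fold_right: fold axis v@6; visible region now rows[0,32) x cols[6,8) = 32x2
Op 3 cut(22, 1): punch at orig (22,7); cuts so far [(22, 7)]; region rows[0,32) x cols[6,8) = 32x2
Unfold 1 (reflect across v@6): 2 holes -> [(22, 4), (22, 7)]
Unfold 2 (reflect across v@4): 4 holes -> [(22, 0), (22, 3), (22, 4), (22, 7)]

Answer: 4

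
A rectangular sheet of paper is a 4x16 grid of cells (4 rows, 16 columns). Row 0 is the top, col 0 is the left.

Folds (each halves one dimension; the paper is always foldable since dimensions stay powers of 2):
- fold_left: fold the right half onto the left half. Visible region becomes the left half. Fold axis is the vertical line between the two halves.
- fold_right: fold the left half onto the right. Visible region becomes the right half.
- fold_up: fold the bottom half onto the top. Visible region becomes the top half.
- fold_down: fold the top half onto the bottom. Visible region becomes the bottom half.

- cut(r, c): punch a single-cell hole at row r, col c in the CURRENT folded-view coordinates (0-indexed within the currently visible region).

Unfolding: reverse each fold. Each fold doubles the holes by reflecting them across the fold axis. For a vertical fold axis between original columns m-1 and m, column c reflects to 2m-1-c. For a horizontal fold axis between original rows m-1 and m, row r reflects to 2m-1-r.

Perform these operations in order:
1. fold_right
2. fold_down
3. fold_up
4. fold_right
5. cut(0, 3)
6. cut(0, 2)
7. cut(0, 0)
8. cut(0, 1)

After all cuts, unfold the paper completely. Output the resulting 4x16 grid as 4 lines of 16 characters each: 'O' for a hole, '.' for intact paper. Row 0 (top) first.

Answer: OOOOOOOOOOOOOOOO
OOOOOOOOOOOOOOOO
OOOOOOOOOOOOOOOO
OOOOOOOOOOOOOOOO

Derivation:
Op 1 fold_right: fold axis v@8; visible region now rows[0,4) x cols[8,16) = 4x8
Op 2 fold_down: fold axis h@2; visible region now rows[2,4) x cols[8,16) = 2x8
Op 3 fold_up: fold axis h@3; visible region now rows[2,3) x cols[8,16) = 1x8
Op 4 fold_right: fold axis v@12; visible region now rows[2,3) x cols[12,16) = 1x4
Op 5 cut(0, 3): punch at orig (2,15); cuts so far [(2, 15)]; region rows[2,3) x cols[12,16) = 1x4
Op 6 cut(0, 2): punch at orig (2,14); cuts so far [(2, 14), (2, 15)]; region rows[2,3) x cols[12,16) = 1x4
Op 7 cut(0, 0): punch at orig (2,12); cuts so far [(2, 12), (2, 14), (2, 15)]; region rows[2,3) x cols[12,16) = 1x4
Op 8 cut(0, 1): punch at orig (2,13); cuts so far [(2, 12), (2, 13), (2, 14), (2, 15)]; region rows[2,3) x cols[12,16) = 1x4
Unfold 1 (reflect across v@12): 8 holes -> [(2, 8), (2, 9), (2, 10), (2, 11), (2, 12), (2, 13), (2, 14), (2, 15)]
Unfold 2 (reflect across h@3): 16 holes -> [(2, 8), (2, 9), (2, 10), (2, 11), (2, 12), (2, 13), (2, 14), (2, 15), (3, 8), (3, 9), (3, 10), (3, 11), (3, 12), (3, 13), (3, 14), (3, 15)]
Unfold 3 (reflect across h@2): 32 holes -> [(0, 8), (0, 9), (0, 10), (0, 11), (0, 12), (0, 13), (0, 14), (0, 15), (1, 8), (1, 9), (1, 10), (1, 11), (1, 12), (1, 13), (1, 14), (1, 15), (2, 8), (2, 9), (2, 10), (2, 11), (2, 12), (2, 13), (2, 14), (2, 15), (3, 8), (3, 9), (3, 10), (3, 11), (3, 12), (3, 13), (3, 14), (3, 15)]
Unfold 4 (reflect across v@8): 64 holes -> [(0, 0), (0, 1), (0, 2), (0, 3), (0, 4), (0, 5), (0, 6), (0, 7), (0, 8), (0, 9), (0, 10), (0, 11), (0, 12), (0, 13), (0, 14), (0, 15), (1, 0), (1, 1), (1, 2), (1, 3), (1, 4), (1, 5), (1, 6), (1, 7), (1, 8), (1, 9), (1, 10), (1, 11), (1, 12), (1, 13), (1, 14), (1, 15), (2, 0), (2, 1), (2, 2), (2, 3), (2, 4), (2, 5), (2, 6), (2, 7), (2, 8), (2, 9), (2, 10), (2, 11), (2, 12), (2, 13), (2, 14), (2, 15), (3, 0), (3, 1), (3, 2), (3, 3), (3, 4), (3, 5), (3, 6), (3, 7), (3, 8), (3, 9), (3, 10), (3, 11), (3, 12), (3, 13), (3, 14), (3, 15)]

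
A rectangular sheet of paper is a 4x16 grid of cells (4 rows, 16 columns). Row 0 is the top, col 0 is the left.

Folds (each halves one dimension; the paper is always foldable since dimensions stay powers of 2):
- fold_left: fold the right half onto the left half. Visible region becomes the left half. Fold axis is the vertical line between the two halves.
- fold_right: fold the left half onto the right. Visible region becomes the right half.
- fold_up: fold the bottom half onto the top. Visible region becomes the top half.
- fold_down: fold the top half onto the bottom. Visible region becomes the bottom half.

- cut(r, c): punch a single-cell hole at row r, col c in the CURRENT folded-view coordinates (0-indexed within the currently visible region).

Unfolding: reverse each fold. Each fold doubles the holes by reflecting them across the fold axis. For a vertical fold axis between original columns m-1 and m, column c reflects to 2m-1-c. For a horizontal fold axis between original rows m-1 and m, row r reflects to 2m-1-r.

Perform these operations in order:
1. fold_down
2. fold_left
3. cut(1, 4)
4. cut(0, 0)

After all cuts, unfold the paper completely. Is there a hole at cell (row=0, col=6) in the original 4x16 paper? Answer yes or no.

Answer: no

Derivation:
Op 1 fold_down: fold axis h@2; visible region now rows[2,4) x cols[0,16) = 2x16
Op 2 fold_left: fold axis v@8; visible region now rows[2,4) x cols[0,8) = 2x8
Op 3 cut(1, 4): punch at orig (3,4); cuts so far [(3, 4)]; region rows[2,4) x cols[0,8) = 2x8
Op 4 cut(0, 0): punch at orig (2,0); cuts so far [(2, 0), (3, 4)]; region rows[2,4) x cols[0,8) = 2x8
Unfold 1 (reflect across v@8): 4 holes -> [(2, 0), (2, 15), (3, 4), (3, 11)]
Unfold 2 (reflect across h@2): 8 holes -> [(0, 4), (0, 11), (1, 0), (1, 15), (2, 0), (2, 15), (3, 4), (3, 11)]
Holes: [(0, 4), (0, 11), (1, 0), (1, 15), (2, 0), (2, 15), (3, 4), (3, 11)]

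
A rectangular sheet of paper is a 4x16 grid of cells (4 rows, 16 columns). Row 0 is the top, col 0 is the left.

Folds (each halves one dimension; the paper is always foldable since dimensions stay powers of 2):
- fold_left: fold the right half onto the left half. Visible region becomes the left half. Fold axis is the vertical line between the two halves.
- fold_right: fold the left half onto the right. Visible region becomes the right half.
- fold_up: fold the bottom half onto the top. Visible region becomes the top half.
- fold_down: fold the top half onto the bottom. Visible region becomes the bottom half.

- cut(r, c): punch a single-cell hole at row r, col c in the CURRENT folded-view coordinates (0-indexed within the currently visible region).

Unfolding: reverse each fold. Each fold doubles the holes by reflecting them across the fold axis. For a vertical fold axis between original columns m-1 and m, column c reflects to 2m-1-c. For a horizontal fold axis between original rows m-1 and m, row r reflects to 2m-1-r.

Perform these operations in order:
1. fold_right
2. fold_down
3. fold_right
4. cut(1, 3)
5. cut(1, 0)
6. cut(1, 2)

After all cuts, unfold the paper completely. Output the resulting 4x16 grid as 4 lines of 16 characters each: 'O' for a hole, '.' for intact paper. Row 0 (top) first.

Answer: OO.OO.OOOO.OO.OO
................
................
OO.OO.OOOO.OO.OO

Derivation:
Op 1 fold_right: fold axis v@8; visible region now rows[0,4) x cols[8,16) = 4x8
Op 2 fold_down: fold axis h@2; visible region now rows[2,4) x cols[8,16) = 2x8
Op 3 fold_right: fold axis v@12; visible region now rows[2,4) x cols[12,16) = 2x4
Op 4 cut(1, 3): punch at orig (3,15); cuts so far [(3, 15)]; region rows[2,4) x cols[12,16) = 2x4
Op 5 cut(1, 0): punch at orig (3,12); cuts so far [(3, 12), (3, 15)]; region rows[2,4) x cols[12,16) = 2x4
Op 6 cut(1, 2): punch at orig (3,14); cuts so far [(3, 12), (3, 14), (3, 15)]; region rows[2,4) x cols[12,16) = 2x4
Unfold 1 (reflect across v@12): 6 holes -> [(3, 8), (3, 9), (3, 11), (3, 12), (3, 14), (3, 15)]
Unfold 2 (reflect across h@2): 12 holes -> [(0, 8), (0, 9), (0, 11), (0, 12), (0, 14), (0, 15), (3, 8), (3, 9), (3, 11), (3, 12), (3, 14), (3, 15)]
Unfold 3 (reflect across v@8): 24 holes -> [(0, 0), (0, 1), (0, 3), (0, 4), (0, 6), (0, 7), (0, 8), (0, 9), (0, 11), (0, 12), (0, 14), (0, 15), (3, 0), (3, 1), (3, 3), (3, 4), (3, 6), (3, 7), (3, 8), (3, 9), (3, 11), (3, 12), (3, 14), (3, 15)]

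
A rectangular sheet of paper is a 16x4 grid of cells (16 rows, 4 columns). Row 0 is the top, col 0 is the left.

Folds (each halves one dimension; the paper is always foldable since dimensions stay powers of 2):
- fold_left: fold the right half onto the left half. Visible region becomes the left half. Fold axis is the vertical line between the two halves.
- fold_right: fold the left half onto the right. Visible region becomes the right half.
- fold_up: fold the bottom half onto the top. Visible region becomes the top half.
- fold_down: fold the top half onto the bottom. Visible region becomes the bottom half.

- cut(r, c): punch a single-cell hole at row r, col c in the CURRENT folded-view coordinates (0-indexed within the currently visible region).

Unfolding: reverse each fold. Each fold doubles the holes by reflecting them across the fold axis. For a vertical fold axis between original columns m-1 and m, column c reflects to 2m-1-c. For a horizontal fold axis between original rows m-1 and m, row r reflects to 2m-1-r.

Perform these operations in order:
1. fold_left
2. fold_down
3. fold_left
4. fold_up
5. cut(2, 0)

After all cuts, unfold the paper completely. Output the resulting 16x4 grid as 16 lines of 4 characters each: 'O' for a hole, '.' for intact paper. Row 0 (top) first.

Op 1 fold_left: fold axis v@2; visible region now rows[0,16) x cols[0,2) = 16x2
Op 2 fold_down: fold axis h@8; visible region now rows[8,16) x cols[0,2) = 8x2
Op 3 fold_left: fold axis v@1; visible region now rows[8,16) x cols[0,1) = 8x1
Op 4 fold_up: fold axis h@12; visible region now rows[8,12) x cols[0,1) = 4x1
Op 5 cut(2, 0): punch at orig (10,0); cuts so far [(10, 0)]; region rows[8,12) x cols[0,1) = 4x1
Unfold 1 (reflect across h@12): 2 holes -> [(10, 0), (13, 0)]
Unfold 2 (reflect across v@1): 4 holes -> [(10, 0), (10, 1), (13, 0), (13, 1)]
Unfold 3 (reflect across h@8): 8 holes -> [(2, 0), (2, 1), (5, 0), (5, 1), (10, 0), (10, 1), (13, 0), (13, 1)]
Unfold 4 (reflect across v@2): 16 holes -> [(2, 0), (2, 1), (2, 2), (2, 3), (5, 0), (5, 1), (5, 2), (5, 3), (10, 0), (10, 1), (10, 2), (10, 3), (13, 0), (13, 1), (13, 2), (13, 3)]

Answer: ....
....
OOOO
....
....
OOOO
....
....
....
....
OOOO
....
....
OOOO
....
....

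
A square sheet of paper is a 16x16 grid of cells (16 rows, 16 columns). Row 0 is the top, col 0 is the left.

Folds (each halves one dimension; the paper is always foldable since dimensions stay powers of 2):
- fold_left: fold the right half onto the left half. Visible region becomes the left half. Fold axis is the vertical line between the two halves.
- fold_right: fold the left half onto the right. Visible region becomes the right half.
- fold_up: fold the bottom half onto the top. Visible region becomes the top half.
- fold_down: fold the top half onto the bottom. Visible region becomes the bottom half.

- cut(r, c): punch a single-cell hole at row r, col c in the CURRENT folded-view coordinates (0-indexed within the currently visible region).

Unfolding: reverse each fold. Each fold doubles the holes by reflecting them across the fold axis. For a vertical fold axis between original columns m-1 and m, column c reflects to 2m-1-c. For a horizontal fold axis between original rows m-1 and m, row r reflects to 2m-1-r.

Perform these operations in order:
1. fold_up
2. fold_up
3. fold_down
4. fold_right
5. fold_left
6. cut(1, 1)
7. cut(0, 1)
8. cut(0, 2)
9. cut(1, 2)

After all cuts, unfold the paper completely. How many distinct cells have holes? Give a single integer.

Op 1 fold_up: fold axis h@8; visible region now rows[0,8) x cols[0,16) = 8x16
Op 2 fold_up: fold axis h@4; visible region now rows[0,4) x cols[0,16) = 4x16
Op 3 fold_down: fold axis h@2; visible region now rows[2,4) x cols[0,16) = 2x16
Op 4 fold_right: fold axis v@8; visible region now rows[2,4) x cols[8,16) = 2x8
Op 5 fold_left: fold axis v@12; visible region now rows[2,4) x cols[8,12) = 2x4
Op 6 cut(1, 1): punch at orig (3,9); cuts so far [(3, 9)]; region rows[2,4) x cols[8,12) = 2x4
Op 7 cut(0, 1): punch at orig (2,9); cuts so far [(2, 9), (3, 9)]; region rows[2,4) x cols[8,12) = 2x4
Op 8 cut(0, 2): punch at orig (2,10); cuts so far [(2, 9), (2, 10), (3, 9)]; region rows[2,4) x cols[8,12) = 2x4
Op 9 cut(1, 2): punch at orig (3,10); cuts so far [(2, 9), (2, 10), (3, 9), (3, 10)]; region rows[2,4) x cols[8,12) = 2x4
Unfold 1 (reflect across v@12): 8 holes -> [(2, 9), (2, 10), (2, 13), (2, 14), (3, 9), (3, 10), (3, 13), (3, 14)]
Unfold 2 (reflect across v@8): 16 holes -> [(2, 1), (2, 2), (2, 5), (2, 6), (2, 9), (2, 10), (2, 13), (2, 14), (3, 1), (3, 2), (3, 5), (3, 6), (3, 9), (3, 10), (3, 13), (3, 14)]
Unfold 3 (reflect across h@2): 32 holes -> [(0, 1), (0, 2), (0, 5), (0, 6), (0, 9), (0, 10), (0, 13), (0, 14), (1, 1), (1, 2), (1, 5), (1, 6), (1, 9), (1, 10), (1, 13), (1, 14), (2, 1), (2, 2), (2, 5), (2, 6), (2, 9), (2, 10), (2, 13), (2, 14), (3, 1), (3, 2), (3, 5), (3, 6), (3, 9), (3, 10), (3, 13), (3, 14)]
Unfold 4 (reflect across h@4): 64 holes -> [(0, 1), (0, 2), (0, 5), (0, 6), (0, 9), (0, 10), (0, 13), (0, 14), (1, 1), (1, 2), (1, 5), (1, 6), (1, 9), (1, 10), (1, 13), (1, 14), (2, 1), (2, 2), (2, 5), (2, 6), (2, 9), (2, 10), (2, 13), (2, 14), (3, 1), (3, 2), (3, 5), (3, 6), (3, 9), (3, 10), (3, 13), (3, 14), (4, 1), (4, 2), (4, 5), (4, 6), (4, 9), (4, 10), (4, 13), (4, 14), (5, 1), (5, 2), (5, 5), (5, 6), (5, 9), (5, 10), (5, 13), (5, 14), (6, 1), (6, 2), (6, 5), (6, 6), (6, 9), (6, 10), (6, 13), (6, 14), (7, 1), (7, 2), (7, 5), (7, 6), (7, 9), (7, 10), (7, 13), (7, 14)]
Unfold 5 (reflect across h@8): 128 holes -> [(0, 1), (0, 2), (0, 5), (0, 6), (0, 9), (0, 10), (0, 13), (0, 14), (1, 1), (1, 2), (1, 5), (1, 6), (1, 9), (1, 10), (1, 13), (1, 14), (2, 1), (2, 2), (2, 5), (2, 6), (2, 9), (2, 10), (2, 13), (2, 14), (3, 1), (3, 2), (3, 5), (3, 6), (3, 9), (3, 10), (3, 13), (3, 14), (4, 1), (4, 2), (4, 5), (4, 6), (4, 9), (4, 10), (4, 13), (4, 14), (5, 1), (5, 2), (5, 5), (5, 6), (5, 9), (5, 10), (5, 13), (5, 14), (6, 1), (6, 2), (6, 5), (6, 6), (6, 9), (6, 10), (6, 13), (6, 14), (7, 1), (7, 2), (7, 5), (7, 6), (7, 9), (7, 10), (7, 13), (7, 14), (8, 1), (8, 2), (8, 5), (8, 6), (8, 9), (8, 10), (8, 13), (8, 14), (9, 1), (9, 2), (9, 5), (9, 6), (9, 9), (9, 10), (9, 13), (9, 14), (10, 1), (10, 2), (10, 5), (10, 6), (10, 9), (10, 10), (10, 13), (10, 14), (11, 1), (11, 2), (11, 5), (11, 6), (11, 9), (11, 10), (11, 13), (11, 14), (12, 1), (12, 2), (12, 5), (12, 6), (12, 9), (12, 10), (12, 13), (12, 14), (13, 1), (13, 2), (13, 5), (13, 6), (13, 9), (13, 10), (13, 13), (13, 14), (14, 1), (14, 2), (14, 5), (14, 6), (14, 9), (14, 10), (14, 13), (14, 14), (15, 1), (15, 2), (15, 5), (15, 6), (15, 9), (15, 10), (15, 13), (15, 14)]

Answer: 128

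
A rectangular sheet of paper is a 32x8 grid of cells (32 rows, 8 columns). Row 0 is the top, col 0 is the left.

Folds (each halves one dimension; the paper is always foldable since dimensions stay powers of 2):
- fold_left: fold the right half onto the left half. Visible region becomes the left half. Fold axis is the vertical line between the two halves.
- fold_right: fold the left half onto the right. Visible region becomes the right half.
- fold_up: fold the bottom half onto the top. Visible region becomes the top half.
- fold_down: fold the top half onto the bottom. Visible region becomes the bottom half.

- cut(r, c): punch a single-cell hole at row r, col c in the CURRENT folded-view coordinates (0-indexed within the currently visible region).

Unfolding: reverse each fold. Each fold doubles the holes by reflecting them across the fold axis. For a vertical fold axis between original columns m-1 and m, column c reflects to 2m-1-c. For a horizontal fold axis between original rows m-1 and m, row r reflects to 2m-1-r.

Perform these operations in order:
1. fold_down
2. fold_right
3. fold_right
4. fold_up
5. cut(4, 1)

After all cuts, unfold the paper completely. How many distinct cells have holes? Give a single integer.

Answer: 16

Derivation:
Op 1 fold_down: fold axis h@16; visible region now rows[16,32) x cols[0,8) = 16x8
Op 2 fold_right: fold axis v@4; visible region now rows[16,32) x cols[4,8) = 16x4
Op 3 fold_right: fold axis v@6; visible region now rows[16,32) x cols[6,8) = 16x2
Op 4 fold_up: fold axis h@24; visible region now rows[16,24) x cols[6,8) = 8x2
Op 5 cut(4, 1): punch at orig (20,7); cuts so far [(20, 7)]; region rows[16,24) x cols[6,8) = 8x2
Unfold 1 (reflect across h@24): 2 holes -> [(20, 7), (27, 7)]
Unfold 2 (reflect across v@6): 4 holes -> [(20, 4), (20, 7), (27, 4), (27, 7)]
Unfold 3 (reflect across v@4): 8 holes -> [(20, 0), (20, 3), (20, 4), (20, 7), (27, 0), (27, 3), (27, 4), (27, 7)]
Unfold 4 (reflect across h@16): 16 holes -> [(4, 0), (4, 3), (4, 4), (4, 7), (11, 0), (11, 3), (11, 4), (11, 7), (20, 0), (20, 3), (20, 4), (20, 7), (27, 0), (27, 3), (27, 4), (27, 7)]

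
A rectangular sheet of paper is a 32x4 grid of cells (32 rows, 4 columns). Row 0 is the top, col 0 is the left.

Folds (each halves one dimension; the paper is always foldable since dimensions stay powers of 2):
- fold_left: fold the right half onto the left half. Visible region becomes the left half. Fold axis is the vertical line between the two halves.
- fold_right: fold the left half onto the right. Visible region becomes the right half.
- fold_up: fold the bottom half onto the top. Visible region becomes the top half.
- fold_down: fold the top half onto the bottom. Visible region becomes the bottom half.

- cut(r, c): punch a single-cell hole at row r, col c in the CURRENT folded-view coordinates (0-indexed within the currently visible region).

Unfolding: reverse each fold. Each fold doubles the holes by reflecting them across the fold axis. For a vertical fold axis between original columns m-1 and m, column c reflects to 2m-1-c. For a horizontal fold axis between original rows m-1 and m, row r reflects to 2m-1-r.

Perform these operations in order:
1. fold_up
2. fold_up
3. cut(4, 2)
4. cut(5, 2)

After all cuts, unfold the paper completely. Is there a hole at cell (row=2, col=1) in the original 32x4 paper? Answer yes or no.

Op 1 fold_up: fold axis h@16; visible region now rows[0,16) x cols[0,4) = 16x4
Op 2 fold_up: fold axis h@8; visible region now rows[0,8) x cols[0,4) = 8x4
Op 3 cut(4, 2): punch at orig (4,2); cuts so far [(4, 2)]; region rows[0,8) x cols[0,4) = 8x4
Op 4 cut(5, 2): punch at orig (5,2); cuts so far [(4, 2), (5, 2)]; region rows[0,8) x cols[0,4) = 8x4
Unfold 1 (reflect across h@8): 4 holes -> [(4, 2), (5, 2), (10, 2), (11, 2)]
Unfold 2 (reflect across h@16): 8 holes -> [(4, 2), (5, 2), (10, 2), (11, 2), (20, 2), (21, 2), (26, 2), (27, 2)]
Holes: [(4, 2), (5, 2), (10, 2), (11, 2), (20, 2), (21, 2), (26, 2), (27, 2)]

Answer: no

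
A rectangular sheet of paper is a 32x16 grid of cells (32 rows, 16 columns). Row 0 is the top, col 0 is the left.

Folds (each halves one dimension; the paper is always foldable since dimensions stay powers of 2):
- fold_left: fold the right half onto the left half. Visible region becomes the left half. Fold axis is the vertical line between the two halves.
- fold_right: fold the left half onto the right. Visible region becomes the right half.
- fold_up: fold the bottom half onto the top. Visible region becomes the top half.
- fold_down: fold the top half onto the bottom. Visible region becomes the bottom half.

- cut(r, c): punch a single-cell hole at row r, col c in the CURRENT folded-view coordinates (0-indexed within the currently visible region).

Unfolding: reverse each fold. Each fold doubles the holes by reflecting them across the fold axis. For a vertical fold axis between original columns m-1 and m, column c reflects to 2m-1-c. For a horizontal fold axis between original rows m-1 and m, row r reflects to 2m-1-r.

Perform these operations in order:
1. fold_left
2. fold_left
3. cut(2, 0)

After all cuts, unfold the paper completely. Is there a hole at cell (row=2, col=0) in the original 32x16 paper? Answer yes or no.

Op 1 fold_left: fold axis v@8; visible region now rows[0,32) x cols[0,8) = 32x8
Op 2 fold_left: fold axis v@4; visible region now rows[0,32) x cols[0,4) = 32x4
Op 3 cut(2, 0): punch at orig (2,0); cuts so far [(2, 0)]; region rows[0,32) x cols[0,4) = 32x4
Unfold 1 (reflect across v@4): 2 holes -> [(2, 0), (2, 7)]
Unfold 2 (reflect across v@8): 4 holes -> [(2, 0), (2, 7), (2, 8), (2, 15)]
Holes: [(2, 0), (2, 7), (2, 8), (2, 15)]

Answer: yes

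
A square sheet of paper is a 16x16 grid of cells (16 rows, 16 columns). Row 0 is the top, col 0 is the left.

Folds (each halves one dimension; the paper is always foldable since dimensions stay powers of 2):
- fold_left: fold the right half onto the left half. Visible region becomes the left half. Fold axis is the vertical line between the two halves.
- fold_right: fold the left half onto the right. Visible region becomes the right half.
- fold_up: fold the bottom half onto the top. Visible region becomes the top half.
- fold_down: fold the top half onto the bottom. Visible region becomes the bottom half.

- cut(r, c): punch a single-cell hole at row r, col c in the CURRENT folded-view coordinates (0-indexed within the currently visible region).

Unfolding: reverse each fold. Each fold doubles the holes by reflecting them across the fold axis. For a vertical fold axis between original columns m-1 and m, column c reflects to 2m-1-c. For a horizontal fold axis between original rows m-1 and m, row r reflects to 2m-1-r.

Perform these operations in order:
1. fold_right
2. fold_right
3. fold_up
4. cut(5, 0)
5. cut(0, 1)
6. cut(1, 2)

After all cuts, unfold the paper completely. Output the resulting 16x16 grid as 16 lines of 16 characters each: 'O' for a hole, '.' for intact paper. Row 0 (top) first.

Answer: ..O..O....O..O..
.O....O..O....O.
................
................
................
...OO......OO...
................
................
................
................
...OO......OO...
................
................
................
.O....O..O....O.
..O..O....O..O..

Derivation:
Op 1 fold_right: fold axis v@8; visible region now rows[0,16) x cols[8,16) = 16x8
Op 2 fold_right: fold axis v@12; visible region now rows[0,16) x cols[12,16) = 16x4
Op 3 fold_up: fold axis h@8; visible region now rows[0,8) x cols[12,16) = 8x4
Op 4 cut(5, 0): punch at orig (5,12); cuts so far [(5, 12)]; region rows[0,8) x cols[12,16) = 8x4
Op 5 cut(0, 1): punch at orig (0,13); cuts so far [(0, 13), (5, 12)]; region rows[0,8) x cols[12,16) = 8x4
Op 6 cut(1, 2): punch at orig (1,14); cuts so far [(0, 13), (1, 14), (5, 12)]; region rows[0,8) x cols[12,16) = 8x4
Unfold 1 (reflect across h@8): 6 holes -> [(0, 13), (1, 14), (5, 12), (10, 12), (14, 14), (15, 13)]
Unfold 2 (reflect across v@12): 12 holes -> [(0, 10), (0, 13), (1, 9), (1, 14), (5, 11), (5, 12), (10, 11), (10, 12), (14, 9), (14, 14), (15, 10), (15, 13)]
Unfold 3 (reflect across v@8): 24 holes -> [(0, 2), (0, 5), (0, 10), (0, 13), (1, 1), (1, 6), (1, 9), (1, 14), (5, 3), (5, 4), (5, 11), (5, 12), (10, 3), (10, 4), (10, 11), (10, 12), (14, 1), (14, 6), (14, 9), (14, 14), (15, 2), (15, 5), (15, 10), (15, 13)]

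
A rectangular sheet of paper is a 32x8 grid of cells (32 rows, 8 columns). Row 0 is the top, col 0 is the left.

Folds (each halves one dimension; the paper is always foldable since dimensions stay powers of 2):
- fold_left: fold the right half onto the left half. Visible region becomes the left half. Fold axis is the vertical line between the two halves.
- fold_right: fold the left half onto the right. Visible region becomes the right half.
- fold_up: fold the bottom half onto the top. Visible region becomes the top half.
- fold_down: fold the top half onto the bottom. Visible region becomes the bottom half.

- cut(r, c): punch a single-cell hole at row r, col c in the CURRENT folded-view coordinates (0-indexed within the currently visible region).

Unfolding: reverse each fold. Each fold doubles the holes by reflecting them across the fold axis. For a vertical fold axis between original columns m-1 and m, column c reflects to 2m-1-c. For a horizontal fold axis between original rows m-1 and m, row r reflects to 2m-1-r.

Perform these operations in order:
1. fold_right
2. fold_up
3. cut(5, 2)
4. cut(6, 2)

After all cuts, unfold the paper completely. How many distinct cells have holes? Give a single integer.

Op 1 fold_right: fold axis v@4; visible region now rows[0,32) x cols[4,8) = 32x4
Op 2 fold_up: fold axis h@16; visible region now rows[0,16) x cols[4,8) = 16x4
Op 3 cut(5, 2): punch at orig (5,6); cuts so far [(5, 6)]; region rows[0,16) x cols[4,8) = 16x4
Op 4 cut(6, 2): punch at orig (6,6); cuts so far [(5, 6), (6, 6)]; region rows[0,16) x cols[4,8) = 16x4
Unfold 1 (reflect across h@16): 4 holes -> [(5, 6), (6, 6), (25, 6), (26, 6)]
Unfold 2 (reflect across v@4): 8 holes -> [(5, 1), (5, 6), (6, 1), (6, 6), (25, 1), (25, 6), (26, 1), (26, 6)]

Answer: 8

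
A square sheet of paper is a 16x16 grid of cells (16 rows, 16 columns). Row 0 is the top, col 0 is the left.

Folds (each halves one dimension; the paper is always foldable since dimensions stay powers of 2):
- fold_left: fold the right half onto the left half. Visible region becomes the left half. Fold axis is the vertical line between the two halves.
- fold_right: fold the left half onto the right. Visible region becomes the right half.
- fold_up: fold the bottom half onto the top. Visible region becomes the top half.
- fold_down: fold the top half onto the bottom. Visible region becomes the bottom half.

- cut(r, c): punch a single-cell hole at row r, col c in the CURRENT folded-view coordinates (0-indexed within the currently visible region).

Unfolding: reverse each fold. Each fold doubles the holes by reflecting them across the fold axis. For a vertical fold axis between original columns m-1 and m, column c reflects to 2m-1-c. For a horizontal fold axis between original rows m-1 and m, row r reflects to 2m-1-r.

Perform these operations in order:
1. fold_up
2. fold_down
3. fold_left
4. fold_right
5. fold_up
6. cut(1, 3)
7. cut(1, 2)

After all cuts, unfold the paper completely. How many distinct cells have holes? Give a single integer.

Op 1 fold_up: fold axis h@8; visible region now rows[0,8) x cols[0,16) = 8x16
Op 2 fold_down: fold axis h@4; visible region now rows[4,8) x cols[0,16) = 4x16
Op 3 fold_left: fold axis v@8; visible region now rows[4,8) x cols[0,8) = 4x8
Op 4 fold_right: fold axis v@4; visible region now rows[4,8) x cols[4,8) = 4x4
Op 5 fold_up: fold axis h@6; visible region now rows[4,6) x cols[4,8) = 2x4
Op 6 cut(1, 3): punch at orig (5,7); cuts so far [(5, 7)]; region rows[4,6) x cols[4,8) = 2x4
Op 7 cut(1, 2): punch at orig (5,6); cuts so far [(5, 6), (5, 7)]; region rows[4,6) x cols[4,8) = 2x4
Unfold 1 (reflect across h@6): 4 holes -> [(5, 6), (5, 7), (6, 6), (6, 7)]
Unfold 2 (reflect across v@4): 8 holes -> [(5, 0), (5, 1), (5, 6), (5, 7), (6, 0), (6, 1), (6, 6), (6, 7)]
Unfold 3 (reflect across v@8): 16 holes -> [(5, 0), (5, 1), (5, 6), (5, 7), (5, 8), (5, 9), (5, 14), (5, 15), (6, 0), (6, 1), (6, 6), (6, 7), (6, 8), (6, 9), (6, 14), (6, 15)]
Unfold 4 (reflect across h@4): 32 holes -> [(1, 0), (1, 1), (1, 6), (1, 7), (1, 8), (1, 9), (1, 14), (1, 15), (2, 0), (2, 1), (2, 6), (2, 7), (2, 8), (2, 9), (2, 14), (2, 15), (5, 0), (5, 1), (5, 6), (5, 7), (5, 8), (5, 9), (5, 14), (5, 15), (6, 0), (6, 1), (6, 6), (6, 7), (6, 8), (6, 9), (6, 14), (6, 15)]
Unfold 5 (reflect across h@8): 64 holes -> [(1, 0), (1, 1), (1, 6), (1, 7), (1, 8), (1, 9), (1, 14), (1, 15), (2, 0), (2, 1), (2, 6), (2, 7), (2, 8), (2, 9), (2, 14), (2, 15), (5, 0), (5, 1), (5, 6), (5, 7), (5, 8), (5, 9), (5, 14), (5, 15), (6, 0), (6, 1), (6, 6), (6, 7), (6, 8), (6, 9), (6, 14), (6, 15), (9, 0), (9, 1), (9, 6), (9, 7), (9, 8), (9, 9), (9, 14), (9, 15), (10, 0), (10, 1), (10, 6), (10, 7), (10, 8), (10, 9), (10, 14), (10, 15), (13, 0), (13, 1), (13, 6), (13, 7), (13, 8), (13, 9), (13, 14), (13, 15), (14, 0), (14, 1), (14, 6), (14, 7), (14, 8), (14, 9), (14, 14), (14, 15)]

Answer: 64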